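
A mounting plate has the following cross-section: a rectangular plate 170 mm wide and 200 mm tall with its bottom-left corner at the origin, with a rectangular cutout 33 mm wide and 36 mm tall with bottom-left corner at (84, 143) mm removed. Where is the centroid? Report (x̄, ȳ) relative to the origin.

x̄ = 84.44 mm, ȳ = 97.79 mm

plate: A = 170 × 200 = 34000.00, centroid at (85.00, 100.00).
hole: A = −(33 × 36) = -1188.00, centroid at (100.50, 161.00).
ΣA = 32812.00 mm²
ΣAx̄ = (34000.00)(85.00) + (-1188.00)(100.50) = 2770606.00 mm³
ΣAȳ = (34000.00)(100.00) + (-1188.00)(161.00) = 3208732.00 mm³
x̄ = 2770606.00 / 32812.00 = 84.44 mm
ȳ = 3208732.00 / 32812.00 = 97.79 mm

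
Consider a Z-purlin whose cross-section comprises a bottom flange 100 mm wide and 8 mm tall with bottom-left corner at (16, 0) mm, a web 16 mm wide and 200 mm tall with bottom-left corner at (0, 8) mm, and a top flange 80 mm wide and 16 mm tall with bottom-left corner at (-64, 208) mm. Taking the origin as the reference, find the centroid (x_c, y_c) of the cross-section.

bottom flange: A = 100 × 8 = 800.00, centroid at (66.00, 4.00).
web: A = 16 × 200 = 3200.00, centroid at (8.00, 108.00).
top flange: A = 80 × 16 = 1280.00, centroid at (-24.00, 216.00).
ΣA = 5280.00 mm², ΣAx_c = 47680.00 mm³, ΣAy_c = 625280.00 mm³.
x_c = 47680.00/5280.00 = 9.03 mm; y_c = 625280.00/5280.00 = 118.42 mm.

x_c = 9.03 mm, y_c = 118.42 mm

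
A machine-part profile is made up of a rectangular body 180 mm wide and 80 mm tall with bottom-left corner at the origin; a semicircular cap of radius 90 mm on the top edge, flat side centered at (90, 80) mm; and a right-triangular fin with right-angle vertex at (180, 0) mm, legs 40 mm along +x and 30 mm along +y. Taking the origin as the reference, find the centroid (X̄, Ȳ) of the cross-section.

rectangular body: A = 180 × 80 = 14400.00, centroid at (90.00, 40.00).
semicircular top: A = ½π·90² = 12723.45, centroid at (90.00, 118.20).
triangular fin: A = ½·40·30 = 600.00, centroid at (193.33, 10.00).
ΣA = 27723.45 mm², ΣAX̄ = 2557110.52 mm³, ΣAȲ = 2085876.02 mm³.
X̄ = 2557110.52/27723.45 = 92.24 mm; Ȳ = 2085876.02/27723.45 = 75.24 mm.

X̄ = 92.24 mm, Ȳ = 75.24 mm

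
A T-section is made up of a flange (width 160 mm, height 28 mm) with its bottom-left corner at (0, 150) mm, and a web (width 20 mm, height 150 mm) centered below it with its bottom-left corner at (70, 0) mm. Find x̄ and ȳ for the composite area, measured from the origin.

web: A = 20 × 150 = 3000.00, centroid at (80.00, 75.00).
flange: A = 160 × 28 = 4480.00, centroid at (80.00, 164.00).
ΣA = 7480.00 mm², ΣAx̄ = 598400.00 mm³, ΣAȳ = 959720.00 mm³.
x̄ = 598400.00/7480.00 = 80.00 mm; ȳ = 959720.00/7480.00 = 128.30 mm.

x̄ = 80.00 mm, ȳ = 128.30 mm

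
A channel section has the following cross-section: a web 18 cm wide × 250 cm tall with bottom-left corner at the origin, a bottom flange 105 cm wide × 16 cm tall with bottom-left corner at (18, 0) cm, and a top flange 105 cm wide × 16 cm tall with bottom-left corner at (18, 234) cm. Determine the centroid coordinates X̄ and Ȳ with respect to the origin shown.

web: A = 18 × 250 = 4500.00, centroid at (9.00, 125.00).
bottom flange: A = 105 × 16 = 1680.00, centroid at (70.50, 8.00).
top flange: A = 105 × 16 = 1680.00, centroid at (70.50, 242.00).
ΣA = 7860.00 cm²
ΣAX̄ = (4500.00)(9.00) + (1680.00)(70.50) + (1680.00)(70.50) = 277380.00 cm³
ΣAȲ = (4500.00)(125.00) + (1680.00)(8.00) + (1680.00)(242.00) = 982500.00 cm³
X̄ = 277380.00 / 7860.00 = 35.29 cm
Ȳ = 982500.00 / 7860.00 = 125.00 cm

X̄ = 35.29 cm, Ȳ = 125.00 cm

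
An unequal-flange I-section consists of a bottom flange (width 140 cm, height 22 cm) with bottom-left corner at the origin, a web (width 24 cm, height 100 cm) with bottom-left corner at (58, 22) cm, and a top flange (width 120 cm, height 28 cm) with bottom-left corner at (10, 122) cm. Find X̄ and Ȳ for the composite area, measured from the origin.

X̄ = 70.00 cm, Ȳ = 75.07 cm

bottom flange: A = 140 × 22 = 3080.00, centroid at (70.00, 11.00).
web: A = 24 × 100 = 2400.00, centroid at (70.00, 72.00).
top flange: A = 120 × 28 = 3360.00, centroid at (70.00, 136.00).
ΣA = 8840.00 cm²
ΣAX̄ = (3080.00)(70.00) + (2400.00)(70.00) + (3360.00)(70.00) = 618800.00 cm³
ΣAȲ = (3080.00)(11.00) + (2400.00)(72.00) + (3360.00)(136.00) = 663640.00 cm³
X̄ = 618800.00 / 8840.00 = 70.00 cm
Ȳ = 663640.00 / 8840.00 = 75.07 cm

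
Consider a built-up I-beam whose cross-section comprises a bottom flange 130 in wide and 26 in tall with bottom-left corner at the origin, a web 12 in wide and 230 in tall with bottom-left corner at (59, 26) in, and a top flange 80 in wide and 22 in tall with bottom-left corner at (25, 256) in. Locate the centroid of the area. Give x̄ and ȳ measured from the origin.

x̄ = 65.00 in, ȳ = 114.31 in

bottom flange: A = 130 × 26 = 3380.00, centroid at (65.00, 13.00).
web: A = 12 × 230 = 2760.00, centroid at (65.00, 141.00).
top flange: A = 80 × 22 = 1760.00, centroid at (65.00, 267.00).
ΣA = 7900.00 in²
ΣAx̄ = (3380.00)(65.00) + (2760.00)(65.00) + (1760.00)(65.00) = 513500.00 in³
ΣAȳ = (3380.00)(13.00) + (2760.00)(141.00) + (1760.00)(267.00) = 903020.00 in³
x̄ = 513500.00 / 7900.00 = 65.00 in
ȳ = 903020.00 / 7900.00 = 114.31 in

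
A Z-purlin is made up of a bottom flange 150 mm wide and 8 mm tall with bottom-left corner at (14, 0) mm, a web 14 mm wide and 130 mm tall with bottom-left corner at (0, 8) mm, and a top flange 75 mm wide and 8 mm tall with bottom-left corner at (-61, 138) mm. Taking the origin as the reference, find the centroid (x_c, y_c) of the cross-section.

x_c = 29.13 mm, y_c = 61.56 mm

Part | A | x̄ᵢ | ȳᵢ | A·x̄ᵢ | A·ȳᵢ
bottom flange | 1200.00 | 89.00 | 4.00 | 106800.00 | 4800.00
web | 1820.00 | 7.00 | 73.00 | 12740.00 | 132860.00
top flange | 600.00 | -23.50 | 142.00 | -14100.00 | 85200.00
Σ | 3620.00 |  |  | 105440.00 | 222860.00
x_c = 105440.00 / 3620.00 = 29.13 mm
y_c = 222860.00 / 3620.00 = 61.56 mm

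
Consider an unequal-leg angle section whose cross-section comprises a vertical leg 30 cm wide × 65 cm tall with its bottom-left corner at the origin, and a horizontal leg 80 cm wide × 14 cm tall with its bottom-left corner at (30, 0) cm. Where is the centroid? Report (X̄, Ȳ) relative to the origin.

X̄ = 35.07 cm, Ȳ = 23.20 cm

Part | A | x̄ᵢ | ȳᵢ | A·x̄ᵢ | A·ȳᵢ
vertical leg | 1950.00 | 15.00 | 32.50 | 29250.00 | 63375.00
horizontal leg | 1120.00 | 70.00 | 7.00 | 78400.00 | 7840.00
Σ | 3070.00 |  |  | 107650.00 | 71215.00
X̄ = 107650.00 / 3070.00 = 35.07 cm
Ȳ = 71215.00 / 3070.00 = 23.20 cm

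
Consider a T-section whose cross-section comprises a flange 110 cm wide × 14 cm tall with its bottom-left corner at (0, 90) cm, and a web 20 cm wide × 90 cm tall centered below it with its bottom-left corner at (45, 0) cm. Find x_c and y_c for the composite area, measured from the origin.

x_c = 55.00 cm, y_c = 68.98 cm

Part | A | x̄ᵢ | ȳᵢ | A·x̄ᵢ | A·ȳᵢ
web | 1800.00 | 55.00 | 45.00 | 99000.00 | 81000.00
flange | 1540.00 | 55.00 | 97.00 | 84700.00 | 149380.00
Σ | 3340.00 |  |  | 183700.00 | 230380.00
x_c = 183700.00 / 3340.00 = 55.00 cm
y_c = 230380.00 / 3340.00 = 68.98 cm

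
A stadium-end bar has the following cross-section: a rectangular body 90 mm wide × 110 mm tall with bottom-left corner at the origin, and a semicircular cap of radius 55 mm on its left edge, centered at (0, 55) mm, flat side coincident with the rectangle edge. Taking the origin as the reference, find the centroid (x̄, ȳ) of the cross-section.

Part | A | x̄ᵢ | ȳᵢ | A·x̄ᵢ | A·ȳᵢ
rectangular body | 9900.00 | 45.00 | 55.00 | 445500.00 | 544500.00
semicircular end | 4751.66 | -23.34 | 55.00 | -110916.67 | 261341.24
Σ | 14651.66 |  |  | 334583.33 | 805841.24
x̄ = 334583.33 / 14651.66 = 22.84 mm
ȳ = 805841.24 / 14651.66 = 55.00 mm

x̄ = 22.84 mm, ȳ = 55.00 mm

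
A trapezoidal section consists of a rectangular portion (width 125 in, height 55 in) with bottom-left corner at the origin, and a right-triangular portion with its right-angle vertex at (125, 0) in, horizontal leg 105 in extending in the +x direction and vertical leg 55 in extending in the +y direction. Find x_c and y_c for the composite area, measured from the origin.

x_c = 91.34 in, y_c = 24.79 in

rectangular portion: A = 125 × 55 = 6875.00, centroid at (62.50, 27.50).
triangular portion: A = ½·105·55 = 2887.50, centroid at (160.00, 18.33).
ΣA = 9762.50 in²
ΣAx_c = (6875.00)(62.50) + (2887.50)(160.00) = 891687.50 in³
ΣAy_c = (6875.00)(27.50) + (2887.50)(18.33) = 242000.00 in³
x_c = 891687.50 / 9762.50 = 91.34 in
y_c = 242000.00 / 9762.50 = 24.79 in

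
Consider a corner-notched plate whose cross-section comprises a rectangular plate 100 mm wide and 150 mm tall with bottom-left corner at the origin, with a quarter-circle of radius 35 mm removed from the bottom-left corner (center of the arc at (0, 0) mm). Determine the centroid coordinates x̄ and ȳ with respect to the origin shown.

x̄ = 52.41 mm, ȳ = 79.12 mm

Part | A | x̄ᵢ | ȳᵢ | A·x̄ᵢ | A·ȳᵢ
plate | 15000.00 | 50.00 | 75.00 | 750000.00 | 1125000.00
removed quarter-circle | -962.11 | 14.85 | 14.85 | -14291.67 | -14291.67
Σ | 14037.89 |  |  | 735708.33 | 1110708.33
x̄ = 735708.33 / 14037.89 = 52.41 mm
ȳ = 1110708.33 / 14037.89 = 79.12 mm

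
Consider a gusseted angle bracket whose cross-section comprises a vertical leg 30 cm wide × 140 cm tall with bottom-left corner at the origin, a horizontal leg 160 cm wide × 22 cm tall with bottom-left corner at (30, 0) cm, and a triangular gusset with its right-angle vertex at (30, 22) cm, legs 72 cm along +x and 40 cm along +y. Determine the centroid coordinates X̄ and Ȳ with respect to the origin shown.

vertical leg: A = 30 × 140 = 4200.00, centroid at (15.00, 70.00).
horizontal leg: A = 160 × 22 = 3520.00, centroid at (110.00, 11.00).
gusset: A = ½·72·40 = 1440.00, centroid at (54.00, 35.33).
ΣA = 9160.00 cm², ΣAX̄ = 527960.00 cm³, ΣAȲ = 383600.00 cm³.
X̄ = 527960.00/9160.00 = 57.64 cm; Ȳ = 383600.00/9160.00 = 41.88 cm.

X̄ = 57.64 cm, Ȳ = 41.88 cm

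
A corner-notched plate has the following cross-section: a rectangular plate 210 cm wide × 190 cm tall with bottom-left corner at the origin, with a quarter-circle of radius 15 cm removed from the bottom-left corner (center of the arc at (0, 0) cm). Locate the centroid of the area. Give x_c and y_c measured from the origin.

plate: A = 210 × 190 = 39900.00, centroid at (105.00, 95.00).
removed quarter-circle: A = −¼π·15² = -176.71, centroid at (6.37, 6.37).
ΣA = 39723.29 cm²
ΣAx_c = (39900.00)(105.00) + (-176.71)(6.37) = 4188375.00 cm³
ΣAy_c = (39900.00)(95.00) + (-176.71)(6.37) = 3789375.00 cm³
x_c = 4188375.00 / 39723.29 = 105.44 cm
y_c = 3789375.00 / 39723.29 = 95.39 cm

x_c = 105.44 cm, y_c = 95.39 cm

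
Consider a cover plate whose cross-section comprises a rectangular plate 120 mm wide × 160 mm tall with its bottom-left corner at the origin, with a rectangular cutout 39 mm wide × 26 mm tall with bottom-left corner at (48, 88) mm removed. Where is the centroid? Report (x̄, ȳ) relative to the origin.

x̄ = 59.58 mm, ȳ = 78.83 mm

Part | A | x̄ᵢ | ȳᵢ | A·x̄ᵢ | A·ȳᵢ
plate | 19200.00 | 60.00 | 80.00 | 1152000.00 | 1536000.00
hole | -1014.00 | 67.50 | 101.00 | -68445.00 | -102414.00
Σ | 18186.00 |  |  | 1083555.00 | 1433586.00
x̄ = 1083555.00 / 18186.00 = 59.58 mm
ȳ = 1433586.00 / 18186.00 = 78.83 mm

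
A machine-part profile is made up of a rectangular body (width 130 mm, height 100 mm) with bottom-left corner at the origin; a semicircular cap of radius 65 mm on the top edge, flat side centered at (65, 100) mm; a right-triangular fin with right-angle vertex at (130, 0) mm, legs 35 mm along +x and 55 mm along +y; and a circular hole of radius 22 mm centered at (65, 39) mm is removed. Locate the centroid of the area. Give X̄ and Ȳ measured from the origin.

Part | A | x̄ᵢ | ȳᵢ | A·x̄ᵢ | A·ȳᵢ
rectangular body | 13000.00 | 65.00 | 50.00 | 845000.00 | 650000.00
semicircular top | 6636.61 | 65.00 | 127.59 | 431379.94 | 846744.78
triangular fin | 962.50 | 141.67 | 18.33 | 136354.17 | 17645.83
hole | -1520.53 | 65.00 | 39.00 | -98834.50 | -59300.70
Σ | 19078.58 |  |  | 1313899.60 | 1455089.91
X̄ = 1313899.60 / 19078.58 = 68.87 mm
Ȳ = 1455089.91 / 19078.58 = 76.27 mm

X̄ = 68.87 mm, Ȳ = 76.27 mm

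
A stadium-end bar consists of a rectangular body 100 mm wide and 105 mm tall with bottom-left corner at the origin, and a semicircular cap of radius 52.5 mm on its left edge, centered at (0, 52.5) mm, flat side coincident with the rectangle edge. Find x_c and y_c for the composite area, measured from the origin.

x_c = 28.90 mm, y_c = 52.50 mm

rectangular body: A = 100 × 105 = 10500.00, centroid at (50.00, 52.50).
semicircular end: A = ½π·52.5² = 4329.51, centroid at (-22.28, 52.50).
ΣA = 14829.51 mm², ΣAx_c = 428531.25 mm³, ΣAy_c = 778549.14 mm³.
x_c = 428531.25/14829.51 = 28.90 mm; y_c = 778549.14/14829.51 = 52.50 mm.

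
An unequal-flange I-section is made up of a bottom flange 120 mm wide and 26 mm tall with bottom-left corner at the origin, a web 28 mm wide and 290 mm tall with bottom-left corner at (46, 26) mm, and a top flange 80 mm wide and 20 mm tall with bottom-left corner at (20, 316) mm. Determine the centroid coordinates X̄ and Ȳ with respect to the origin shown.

X̄ = 60.00 mm, Ȳ = 151.92 mm

bottom flange: A = 120 × 26 = 3120.00, centroid at (60.00, 13.00).
web: A = 28 × 290 = 8120.00, centroid at (60.00, 171.00).
top flange: A = 80 × 20 = 1600.00, centroid at (60.00, 326.00).
ΣA = 12840.00 mm²
ΣAX̄ = (3120.00)(60.00) + (8120.00)(60.00) + (1600.00)(60.00) = 770400.00 mm³
ΣAȲ = (3120.00)(13.00) + (8120.00)(171.00) + (1600.00)(326.00) = 1950680.00 mm³
X̄ = 770400.00 / 12840.00 = 60.00 mm
Ȳ = 1950680.00 / 12840.00 = 151.92 mm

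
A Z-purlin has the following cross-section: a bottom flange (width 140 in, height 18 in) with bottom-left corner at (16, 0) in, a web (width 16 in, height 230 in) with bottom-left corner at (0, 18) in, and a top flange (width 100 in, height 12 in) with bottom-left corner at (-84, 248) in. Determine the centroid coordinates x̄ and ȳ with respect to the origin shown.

x̄ = 27.75 in, ȳ = 110.39 in

bottom flange: A = 140 × 18 = 2520.00, centroid at (86.00, 9.00).
web: A = 16 × 230 = 3680.00, centroid at (8.00, 133.00).
top flange: A = 100 × 12 = 1200.00, centroid at (-34.00, 254.00).
ΣA = 7400.00 in², ΣAx̄ = 205360.00 in³, ΣAȳ = 816920.00 in³.
x̄ = 205360.00/7400.00 = 27.75 in; ȳ = 816920.00/7400.00 = 110.39 in.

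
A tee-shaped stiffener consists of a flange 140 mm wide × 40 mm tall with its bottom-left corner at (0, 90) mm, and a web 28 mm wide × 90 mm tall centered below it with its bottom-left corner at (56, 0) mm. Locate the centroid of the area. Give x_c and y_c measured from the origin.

x_c = 70.00 mm, y_c = 89.83 mm

web: A = 28 × 90 = 2520.00, centroid at (70.00, 45.00).
flange: A = 140 × 40 = 5600.00, centroid at (70.00, 110.00).
ΣA = 8120.00 mm²
ΣAx_c = (2520.00)(70.00) + (5600.00)(70.00) = 568400.00 mm³
ΣAy_c = (2520.00)(45.00) + (5600.00)(110.00) = 729400.00 mm³
x_c = 568400.00 / 8120.00 = 70.00 mm
y_c = 729400.00 / 8120.00 = 89.83 mm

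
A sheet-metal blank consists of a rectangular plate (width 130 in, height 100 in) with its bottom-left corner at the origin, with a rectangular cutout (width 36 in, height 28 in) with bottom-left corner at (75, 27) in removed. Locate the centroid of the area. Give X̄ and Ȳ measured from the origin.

X̄ = 62.65 in, Ȳ = 50.76 in

plate: A = 130 × 100 = 13000.00, centroid at (65.00, 50.00).
hole: A = −(36 × 28) = -1008.00, centroid at (93.00, 41.00).
ΣA = 11992.00 in²
ΣAX̄ = (13000.00)(65.00) + (-1008.00)(93.00) = 751256.00 in³
ΣAȲ = (13000.00)(50.00) + (-1008.00)(41.00) = 608672.00 in³
X̄ = 751256.00 / 11992.00 = 62.65 in
Ȳ = 608672.00 / 11992.00 = 50.76 in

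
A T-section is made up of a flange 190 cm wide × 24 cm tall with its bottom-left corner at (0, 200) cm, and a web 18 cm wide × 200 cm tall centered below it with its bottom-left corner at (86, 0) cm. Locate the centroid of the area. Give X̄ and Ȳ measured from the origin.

X̄ = 95.00 cm, Ȳ = 162.59 cm

Part | A | x̄ᵢ | ȳᵢ | A·x̄ᵢ | A·ȳᵢ
web | 3600.00 | 95.00 | 100.00 | 342000.00 | 360000.00
flange | 4560.00 | 95.00 | 212.00 | 433200.00 | 966720.00
Σ | 8160.00 |  |  | 775200.00 | 1326720.00
X̄ = 775200.00 / 8160.00 = 95.00 cm
Ȳ = 1326720.00 / 8160.00 = 162.59 cm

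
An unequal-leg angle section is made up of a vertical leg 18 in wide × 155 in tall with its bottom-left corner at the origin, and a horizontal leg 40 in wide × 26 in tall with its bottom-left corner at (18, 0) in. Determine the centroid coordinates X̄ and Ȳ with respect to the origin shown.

X̄ = 16.87 in, Ȳ = 59.99 in

vertical leg: A = 18 × 155 = 2790.00, centroid at (9.00, 77.50).
horizontal leg: A = 40 × 26 = 1040.00, centroid at (38.00, 13.00).
ΣA = 3830.00 in²
ΣAX̄ = (2790.00)(9.00) + (1040.00)(38.00) = 64630.00 in³
ΣAȲ = (2790.00)(77.50) + (1040.00)(13.00) = 229745.00 in³
X̄ = 64630.00 / 3830.00 = 16.87 in
Ȳ = 229745.00 / 3830.00 = 59.99 in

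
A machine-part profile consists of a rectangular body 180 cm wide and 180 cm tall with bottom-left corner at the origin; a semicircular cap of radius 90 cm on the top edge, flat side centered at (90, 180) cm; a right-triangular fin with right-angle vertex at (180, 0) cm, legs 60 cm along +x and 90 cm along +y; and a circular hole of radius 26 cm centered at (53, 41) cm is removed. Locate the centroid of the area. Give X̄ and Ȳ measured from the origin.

X̄ = 98.22 cm, Ȳ = 124.42 cm

rectangular body: A = 180 × 180 = 32400.00, centroid at (90.00, 90.00).
semicircular top: A = ½π·90² = 12723.45, centroid at (90.00, 218.20).
triangular fin: A = ½·60·90 = 2700.00, centroid at (200.00, 30.00).
hole: A = −π·26² = -2123.72, centroid at (53.00, 41.00).
ΣA = 45699.73 cm²
ΣAX̄ = (32400.00)(90.00) + (12723.45)(90.00) + (2700.00)(200.00) + (-2123.72)(53.00) = 4488553.54 cm³
ΣAȲ = (32400.00)(90.00) + (12723.45)(218.20) + (2700.00)(30.00) + (-2123.72)(41.00) = 5686148.66 cm³
X̄ = 4488553.54 / 45699.73 = 98.22 cm
Ȳ = 5686148.66 / 45699.73 = 124.42 cm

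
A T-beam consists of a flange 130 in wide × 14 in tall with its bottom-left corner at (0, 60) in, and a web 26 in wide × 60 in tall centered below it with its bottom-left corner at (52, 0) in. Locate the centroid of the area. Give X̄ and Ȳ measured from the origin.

web: A = 26 × 60 = 1560.00, centroid at (65.00, 30.00).
flange: A = 130 × 14 = 1820.00, centroid at (65.00, 67.00).
ΣA = 3380.00 in²
ΣAX̄ = (1560.00)(65.00) + (1820.00)(65.00) = 219700.00 in³
ΣAȲ = (1560.00)(30.00) + (1820.00)(67.00) = 168740.00 in³
X̄ = 219700.00 / 3380.00 = 65.00 in
Ȳ = 168740.00 / 3380.00 = 49.92 in

X̄ = 65.00 in, Ȳ = 49.92 in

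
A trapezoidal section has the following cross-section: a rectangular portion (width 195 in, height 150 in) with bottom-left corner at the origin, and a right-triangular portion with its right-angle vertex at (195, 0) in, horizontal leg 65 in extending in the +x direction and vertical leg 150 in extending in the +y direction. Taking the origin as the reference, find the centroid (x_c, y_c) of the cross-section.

rectangular portion: A = 195 × 150 = 29250.00, centroid at (97.50, 75.00).
triangular portion: A = ½·65·150 = 4875.00, centroid at (216.67, 50.00).
ΣA = 34125.00 in²
ΣAx_c = (29250.00)(97.50) + (4875.00)(216.67) = 3908125.00 in³
ΣAy_c = (29250.00)(75.00) + (4875.00)(50.00) = 2437500.00 in³
x_c = 3908125.00 / 34125.00 = 114.52 in
y_c = 2437500.00 / 34125.00 = 71.43 in

x_c = 114.52 in, y_c = 71.43 in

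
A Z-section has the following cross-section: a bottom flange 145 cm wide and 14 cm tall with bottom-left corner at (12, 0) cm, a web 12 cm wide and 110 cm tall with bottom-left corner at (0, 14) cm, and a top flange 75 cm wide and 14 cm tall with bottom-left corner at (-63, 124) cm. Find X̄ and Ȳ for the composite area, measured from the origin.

Part | A | x̄ᵢ | ȳᵢ | A·x̄ᵢ | A·ȳᵢ
bottom flange | 2030.00 | 84.50 | 7.00 | 171535.00 | 14210.00
web | 1320.00 | 6.00 | 69.00 | 7920.00 | 91080.00
top flange | 1050.00 | -25.50 | 131.00 | -26775.00 | 137550.00
Σ | 4400.00 |  |  | 152680.00 | 242840.00
X̄ = 152680.00 / 4400.00 = 34.70 cm
Ȳ = 242840.00 / 4400.00 = 55.19 cm

X̄ = 34.70 cm, Ȳ = 55.19 cm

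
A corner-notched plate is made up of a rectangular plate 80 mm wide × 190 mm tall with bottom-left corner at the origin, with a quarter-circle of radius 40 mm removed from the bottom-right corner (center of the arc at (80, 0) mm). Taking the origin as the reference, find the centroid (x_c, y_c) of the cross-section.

x_c = 37.93 mm, y_c = 102.03 mm

plate: A = 80 × 190 = 15200.00, centroid at (40.00, 95.00).
removed quarter-circle: A = −¼π·40² = -1256.64, centroid at (63.02, 16.98).
ΣA = 13943.36 mm², ΣAx_c = 528802.37 mm³, ΣAy_c = 1422666.67 mm³.
x_c = 528802.37/13943.36 = 37.93 mm; y_c = 1422666.67/13943.36 = 102.03 mm.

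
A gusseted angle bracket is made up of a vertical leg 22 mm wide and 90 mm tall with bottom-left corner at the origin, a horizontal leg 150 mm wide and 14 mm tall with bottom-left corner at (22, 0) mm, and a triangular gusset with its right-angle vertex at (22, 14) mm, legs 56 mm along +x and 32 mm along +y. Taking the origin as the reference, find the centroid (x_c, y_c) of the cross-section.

x_c = 52.64 mm, y_c = 25.30 mm

vertical leg: A = 22 × 90 = 1980.00, centroid at (11.00, 45.00).
horizontal leg: A = 150 × 14 = 2100.00, centroid at (97.00, 7.00).
gusset: A = ½·56·32 = 896.00, centroid at (40.67, 24.67).
ΣA = 4976.00 mm²
ΣAx_c = (1980.00)(11.00) + (2100.00)(97.00) + (896.00)(40.67) = 261917.33 mm³
ΣAy_c = (1980.00)(45.00) + (2100.00)(7.00) + (896.00)(24.67) = 125901.33 mm³
x_c = 261917.33 / 4976.00 = 52.64 mm
y_c = 125901.33 / 4976.00 = 25.30 mm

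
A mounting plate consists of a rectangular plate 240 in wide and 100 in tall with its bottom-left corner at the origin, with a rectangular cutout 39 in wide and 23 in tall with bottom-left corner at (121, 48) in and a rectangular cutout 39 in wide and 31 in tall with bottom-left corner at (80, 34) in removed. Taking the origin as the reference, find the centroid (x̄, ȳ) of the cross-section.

x̄ = 120.29 in, ȳ = 49.64 in

plate: A = 240 × 100 = 24000.00, centroid at (120.00, 50.00).
hole 1: A = −(39 × 23) = -897.00, centroid at (140.50, 59.50).
hole 2: A = −(39 × 31) = -1209.00, centroid at (99.50, 49.50).
ΣA = 21894.00 in²
ΣAx̄ = (24000.00)(120.00) + (-897.00)(140.50) + (-1209.00)(99.50) = 2633676.00 in³
ΣAȳ = (24000.00)(50.00) + (-897.00)(59.50) + (-1209.00)(49.50) = 1086783.00 in³
x̄ = 2633676.00 / 21894.00 = 120.29 in
ȳ = 1086783.00 / 21894.00 = 49.64 in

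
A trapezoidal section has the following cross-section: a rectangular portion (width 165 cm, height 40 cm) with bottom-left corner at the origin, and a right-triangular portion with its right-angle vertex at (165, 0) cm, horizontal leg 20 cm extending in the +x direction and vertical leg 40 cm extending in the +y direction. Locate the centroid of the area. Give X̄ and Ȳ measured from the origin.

Part | A | x̄ᵢ | ȳᵢ | A·x̄ᵢ | A·ȳᵢ
rectangular portion | 6600.00 | 82.50 | 20.00 | 544500.00 | 132000.00
triangular portion | 400.00 | 171.67 | 13.33 | 68666.67 | 5333.33
Σ | 7000.00 |  |  | 613166.67 | 137333.33
X̄ = 613166.67 / 7000.00 = 87.60 cm
Ȳ = 137333.33 / 7000.00 = 19.62 cm

X̄ = 87.60 cm, Ȳ = 19.62 cm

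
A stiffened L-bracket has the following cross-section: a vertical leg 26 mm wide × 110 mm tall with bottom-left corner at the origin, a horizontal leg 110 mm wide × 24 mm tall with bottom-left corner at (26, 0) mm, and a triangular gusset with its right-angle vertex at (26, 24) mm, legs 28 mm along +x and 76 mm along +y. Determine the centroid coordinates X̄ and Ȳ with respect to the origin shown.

X̄ = 43.97 mm, Ȳ = 36.79 mm

vertical leg: A = 26 × 110 = 2860.00, centroid at (13.00, 55.00).
horizontal leg: A = 110 × 24 = 2640.00, centroid at (81.00, 12.00).
gusset: A = ½·28·76 = 1064.00, centroid at (35.33, 49.33).
ΣA = 6564.00 mm²
ΣAX̄ = (2860.00)(13.00) + (2640.00)(81.00) + (1064.00)(35.33) = 288614.67 mm³
ΣAȲ = (2860.00)(55.00) + (2640.00)(12.00) + (1064.00)(49.33) = 241470.67 mm³
X̄ = 288614.67 / 6564.00 = 43.97 mm
Ȳ = 241470.67 / 6564.00 = 36.79 mm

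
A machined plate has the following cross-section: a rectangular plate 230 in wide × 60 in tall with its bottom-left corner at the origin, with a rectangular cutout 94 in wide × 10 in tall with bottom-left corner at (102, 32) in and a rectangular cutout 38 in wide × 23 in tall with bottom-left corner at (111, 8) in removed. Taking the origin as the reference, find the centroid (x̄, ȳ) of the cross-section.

plate: A = 230 × 60 = 13800.00, centroid at (115.00, 30.00).
hole 1: A = −(94 × 10) = -940.00, centroid at (149.00, 37.00).
hole 2: A = −(38 × 23) = -874.00, centroid at (130.00, 19.50).
ΣA = 11986.00 in²
ΣAx̄ = (13800.00)(115.00) + (-940.00)(149.00) + (-874.00)(130.00) = 1333320.00 in³
ΣAȳ = (13800.00)(30.00) + (-940.00)(37.00) + (-874.00)(19.50) = 362177.00 in³
x̄ = 1333320.00 / 11986.00 = 111.24 in
ȳ = 362177.00 / 11986.00 = 30.22 in

x̄ = 111.24 in, ȳ = 30.22 in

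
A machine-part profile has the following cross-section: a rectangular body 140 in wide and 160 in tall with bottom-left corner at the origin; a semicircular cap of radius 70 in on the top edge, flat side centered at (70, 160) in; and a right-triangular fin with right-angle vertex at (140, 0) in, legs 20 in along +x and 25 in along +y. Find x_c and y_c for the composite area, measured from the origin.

Part | A | x̄ᵢ | ȳᵢ | A·x̄ᵢ | A·ȳᵢ
rectangular body | 22400.00 | 70.00 | 80.00 | 1568000.00 | 1792000.00
semicircular top | 7696.90 | 70.00 | 189.71 | 538783.14 | 1460170.99
triangular fin | 250.00 | 146.67 | 8.33 | 36666.67 | 2083.33
Σ | 30346.90 |  |  | 2143449.81 | 3254254.32
x_c = 2143449.81 / 30346.90 = 70.63 in
y_c = 3254254.32 / 30346.90 = 107.24 in

x_c = 70.63 in, y_c = 107.24 in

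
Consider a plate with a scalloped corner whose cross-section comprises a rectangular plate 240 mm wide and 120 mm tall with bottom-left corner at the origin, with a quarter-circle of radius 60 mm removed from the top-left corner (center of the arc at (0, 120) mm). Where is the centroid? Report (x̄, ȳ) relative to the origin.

plate: A = 240 × 120 = 28800.00, centroid at (120.00, 60.00).
removed quarter-circle: A = −¼π·60² = -2827.43, centroid at (25.46, 94.54).
ΣA = 25972.57 mm², ΣAx̄ = 3384000.00 mm³, ΣAȳ = 1460707.99 mm³.
x̄ = 3384000.00/25972.57 = 130.29 mm; ȳ = 1460707.99/25972.57 = 56.24 mm.

x̄ = 130.29 mm, ȳ = 56.24 mm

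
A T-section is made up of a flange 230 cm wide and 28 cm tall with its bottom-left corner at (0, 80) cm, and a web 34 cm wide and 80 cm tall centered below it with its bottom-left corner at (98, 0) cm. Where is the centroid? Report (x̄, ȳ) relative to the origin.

x̄ = 115.00 cm, ȳ = 77.97 cm

web: A = 34 × 80 = 2720.00, centroid at (115.00, 40.00).
flange: A = 230 × 28 = 6440.00, centroid at (115.00, 94.00).
ΣA = 9160.00 cm²
ΣAx̄ = (2720.00)(115.00) + (6440.00)(115.00) = 1053400.00 cm³
ΣAȳ = (2720.00)(40.00) + (6440.00)(94.00) = 714160.00 cm³
x̄ = 1053400.00 / 9160.00 = 115.00 cm
ȳ = 714160.00 / 9160.00 = 77.97 cm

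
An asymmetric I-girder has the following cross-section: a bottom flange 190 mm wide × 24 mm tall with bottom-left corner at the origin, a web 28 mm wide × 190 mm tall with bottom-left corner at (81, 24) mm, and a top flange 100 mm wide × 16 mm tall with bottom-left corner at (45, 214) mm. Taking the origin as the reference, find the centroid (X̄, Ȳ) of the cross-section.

bottom flange: A = 190 × 24 = 4560.00, centroid at (95.00, 12.00).
web: A = 28 × 190 = 5320.00, centroid at (95.00, 119.00).
top flange: A = 100 × 16 = 1600.00, centroid at (95.00, 222.00).
ΣA = 11480.00 mm²
ΣAX̄ = (4560.00)(95.00) + (5320.00)(95.00) + (1600.00)(95.00) = 1090600.00 mm³
ΣAȲ = (4560.00)(12.00) + (5320.00)(119.00) + (1600.00)(222.00) = 1043000.00 mm³
X̄ = 1090600.00 / 11480.00 = 95.00 mm
Ȳ = 1043000.00 / 11480.00 = 90.85 mm

X̄ = 95.00 mm, Ȳ = 90.85 mm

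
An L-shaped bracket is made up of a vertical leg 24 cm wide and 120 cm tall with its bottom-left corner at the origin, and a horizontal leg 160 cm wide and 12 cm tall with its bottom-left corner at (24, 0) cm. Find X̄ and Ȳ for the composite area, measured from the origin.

X̄ = 48.80 cm, Ȳ = 38.40 cm

Part | A | x̄ᵢ | ȳᵢ | A·x̄ᵢ | A·ȳᵢ
vertical leg | 2880.00 | 12.00 | 60.00 | 34560.00 | 172800.00
horizontal leg | 1920.00 | 104.00 | 6.00 | 199680.00 | 11520.00
Σ | 4800.00 |  |  | 234240.00 | 184320.00
X̄ = 234240.00 / 4800.00 = 48.80 cm
Ȳ = 184320.00 / 4800.00 = 38.40 cm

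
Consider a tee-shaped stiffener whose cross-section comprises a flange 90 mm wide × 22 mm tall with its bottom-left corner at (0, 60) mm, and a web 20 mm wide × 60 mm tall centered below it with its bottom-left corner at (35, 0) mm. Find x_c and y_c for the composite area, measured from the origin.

web: A = 20 × 60 = 1200.00, centroid at (45.00, 30.00).
flange: A = 90 × 22 = 1980.00, centroid at (45.00, 71.00).
ΣA = 3180.00 mm², ΣAx_c = 143100.00 mm³, ΣAy_c = 176580.00 mm³.
x_c = 143100.00/3180.00 = 45.00 mm; y_c = 176580.00/3180.00 = 55.53 mm.

x_c = 45.00 mm, y_c = 55.53 mm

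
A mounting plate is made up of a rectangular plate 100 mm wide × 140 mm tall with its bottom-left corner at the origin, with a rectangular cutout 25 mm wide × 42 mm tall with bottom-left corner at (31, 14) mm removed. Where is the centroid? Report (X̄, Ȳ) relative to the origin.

Part | A | x̄ᵢ | ȳᵢ | A·x̄ᵢ | A·ȳᵢ
plate | 14000.00 | 50.00 | 70.00 | 700000.00 | 980000.00
hole | -1050.00 | 43.50 | 35.00 | -45675.00 | -36750.00
Σ | 12950.00 |  |  | 654325.00 | 943250.00
X̄ = 654325.00 / 12950.00 = 50.53 mm
Ȳ = 943250.00 / 12950.00 = 72.84 mm

X̄ = 50.53 mm, Ȳ = 72.84 mm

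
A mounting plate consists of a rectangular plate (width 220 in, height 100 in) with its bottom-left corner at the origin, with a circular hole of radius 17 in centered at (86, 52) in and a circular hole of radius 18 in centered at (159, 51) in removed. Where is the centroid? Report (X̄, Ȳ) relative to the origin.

Part | A | x̄ᵢ | ȳᵢ | A·x̄ᵢ | A·ȳᵢ
plate | 22000.00 | 110.00 | 50.00 | 2420000.00 | 1100000.00
hole 1 | -907.92 | 86.00 | 52.00 | -78081.14 | -47211.85
hole 2 | -1017.88 | 159.00 | 51.00 | -161842.29 | -51911.68
Σ | 20074.20 |  |  | 2180076.57 | 1000876.47
X̄ = 2180076.57 / 20074.20 = 108.60 in
Ȳ = 1000876.47 / 20074.20 = 49.86 in

X̄ = 108.60 in, Ȳ = 49.86 in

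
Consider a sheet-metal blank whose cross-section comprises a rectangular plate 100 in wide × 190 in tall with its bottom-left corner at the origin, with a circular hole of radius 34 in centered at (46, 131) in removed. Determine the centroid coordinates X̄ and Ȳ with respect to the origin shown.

plate: A = 100 × 190 = 19000.00, centroid at (50.00, 95.00).
hole: A = −π·34² = -3631.68, centroid at (46.00, 131.00).
ΣA = 15368.32 in², ΣAX̄ = 782942.67 in³, ΣAȲ = 1329249.77 in³.
X̄ = 782942.67/15368.32 = 50.95 in; Ȳ = 1329249.77/15368.32 = 86.49 in.

X̄ = 50.95 in, Ȳ = 86.49 in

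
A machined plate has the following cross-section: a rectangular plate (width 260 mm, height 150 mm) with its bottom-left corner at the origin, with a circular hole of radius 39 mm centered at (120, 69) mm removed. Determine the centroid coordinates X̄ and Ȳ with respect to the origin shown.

plate: A = 260 × 150 = 39000.00, centroid at (130.00, 75.00).
hole: A = −π·39² = -4778.36, centroid at (120.00, 69.00).
ΣA = 34221.64 mm²
ΣAX̄ = (39000.00)(130.00) + (-4778.36)(120.00) = 4496596.51 mm³
ΣAȲ = (39000.00)(75.00) + (-4778.36)(69.00) = 2595292.99 mm³
X̄ = 4496596.51 / 34221.64 = 131.40 mm
Ȳ = 2595292.99 / 34221.64 = 75.84 mm

X̄ = 131.40 mm, Ȳ = 75.84 mm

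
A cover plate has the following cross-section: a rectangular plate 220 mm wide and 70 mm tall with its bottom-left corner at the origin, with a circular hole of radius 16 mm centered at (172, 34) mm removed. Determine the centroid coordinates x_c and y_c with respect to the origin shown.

Part | A | x̄ᵢ | ȳᵢ | A·x̄ᵢ | A·ȳᵢ
plate | 15400.00 | 110.00 | 35.00 | 1694000.00 | 539000.00
hole | -804.25 | 172.00 | 34.00 | -138330.61 | -27344.42
Σ | 14595.75 |  |  | 1555669.39 | 511655.58
x_c = 1555669.39 / 14595.75 = 106.58 mm
y_c = 511655.58 / 14595.75 = 35.06 mm

x_c = 106.58 mm, y_c = 35.06 mm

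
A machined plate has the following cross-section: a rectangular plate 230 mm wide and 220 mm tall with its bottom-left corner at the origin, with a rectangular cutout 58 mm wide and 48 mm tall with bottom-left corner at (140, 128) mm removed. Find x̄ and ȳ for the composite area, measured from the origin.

Part | A | x̄ᵢ | ȳᵢ | A·x̄ᵢ | A·ȳᵢ
plate | 50600.00 | 115.00 | 110.00 | 5819000.00 | 5566000.00
hole | -2784.00 | 169.00 | 152.00 | -470496.00 | -423168.00
Σ | 47816.00 |  |  | 5348504.00 | 5142832.00
x̄ = 5348504.00 / 47816.00 = 111.86 mm
ȳ = 5142832.00 / 47816.00 = 107.55 mm

x̄ = 111.86 mm, ȳ = 107.55 mm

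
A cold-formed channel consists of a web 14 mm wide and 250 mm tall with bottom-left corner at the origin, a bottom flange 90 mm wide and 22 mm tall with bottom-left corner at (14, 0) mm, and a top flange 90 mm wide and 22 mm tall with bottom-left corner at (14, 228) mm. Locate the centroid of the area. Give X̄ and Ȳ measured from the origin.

web: A = 14 × 250 = 3500.00, centroid at (7.00, 125.00).
bottom flange: A = 90 × 22 = 1980.00, centroid at (59.00, 11.00).
top flange: A = 90 × 22 = 1980.00, centroid at (59.00, 239.00).
ΣA = 7460.00 mm², ΣAX̄ = 258140.00 mm³, ΣAȲ = 932500.00 mm³.
X̄ = 258140.00/7460.00 = 34.60 mm; Ȳ = 932500.00/7460.00 = 125.00 mm.

X̄ = 34.60 mm, Ȳ = 125.00 mm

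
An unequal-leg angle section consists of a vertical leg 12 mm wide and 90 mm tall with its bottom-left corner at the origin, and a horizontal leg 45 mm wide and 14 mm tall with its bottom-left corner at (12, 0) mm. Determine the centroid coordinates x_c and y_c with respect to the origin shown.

vertical leg: A = 12 × 90 = 1080.00, centroid at (6.00, 45.00).
horizontal leg: A = 45 × 14 = 630.00, centroid at (34.50, 7.00).
ΣA = 1710.00 mm²
ΣAx_c = (1080.00)(6.00) + (630.00)(34.50) = 28215.00 mm³
ΣAy_c = (1080.00)(45.00) + (630.00)(7.00) = 53010.00 mm³
x_c = 28215.00 / 1710.00 = 16.50 mm
y_c = 53010.00 / 1710.00 = 31.00 mm

x_c = 16.50 mm, y_c = 31.00 mm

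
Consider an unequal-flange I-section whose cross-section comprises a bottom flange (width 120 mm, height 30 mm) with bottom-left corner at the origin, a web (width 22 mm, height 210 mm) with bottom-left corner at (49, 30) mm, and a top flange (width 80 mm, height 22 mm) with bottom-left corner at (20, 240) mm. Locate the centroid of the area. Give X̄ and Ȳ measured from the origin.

X̄ = 60.00 mm, Ȳ = 112.17 mm

Part | A | x̄ᵢ | ȳᵢ | A·x̄ᵢ | A·ȳᵢ
bottom flange | 3600.00 | 60.00 | 15.00 | 216000.00 | 54000.00
web | 4620.00 | 60.00 | 135.00 | 277200.00 | 623700.00
top flange | 1760.00 | 60.00 | 251.00 | 105600.00 | 441760.00
Σ | 9980.00 |  |  | 598800.00 | 1119460.00
X̄ = 598800.00 / 9980.00 = 60.00 mm
Ȳ = 1119460.00 / 9980.00 = 112.17 mm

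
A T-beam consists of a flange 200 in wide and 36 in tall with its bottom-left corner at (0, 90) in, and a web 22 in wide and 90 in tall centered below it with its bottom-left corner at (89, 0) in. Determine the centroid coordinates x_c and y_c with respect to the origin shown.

web: A = 22 × 90 = 1980.00, centroid at (100.00, 45.00).
flange: A = 200 × 36 = 7200.00, centroid at (100.00, 108.00).
ΣA = 9180.00 in²
ΣAx_c = (1980.00)(100.00) + (7200.00)(100.00) = 918000.00 in³
ΣAy_c = (1980.00)(45.00) + (7200.00)(108.00) = 866700.00 in³
x_c = 918000.00 / 9180.00 = 100.00 in
y_c = 866700.00 / 9180.00 = 94.41 in

x_c = 100.00 in, y_c = 94.41 in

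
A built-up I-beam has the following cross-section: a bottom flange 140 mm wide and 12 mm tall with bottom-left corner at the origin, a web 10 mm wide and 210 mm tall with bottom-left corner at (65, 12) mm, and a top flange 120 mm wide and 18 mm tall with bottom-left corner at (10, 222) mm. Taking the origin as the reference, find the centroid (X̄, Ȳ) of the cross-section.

bottom flange: A = 140 × 12 = 1680.00, centroid at (70.00, 6.00).
web: A = 10 × 210 = 2100.00, centroid at (70.00, 117.00).
top flange: A = 120 × 18 = 2160.00, centroid at (70.00, 231.00).
ΣA = 5940.00 mm², ΣAX̄ = 415800.00 mm³, ΣAȲ = 754740.00 mm³.
X̄ = 415800.00/5940.00 = 70.00 mm; Ȳ = 754740.00/5940.00 = 127.06 mm.

X̄ = 70.00 mm, Ȳ = 127.06 mm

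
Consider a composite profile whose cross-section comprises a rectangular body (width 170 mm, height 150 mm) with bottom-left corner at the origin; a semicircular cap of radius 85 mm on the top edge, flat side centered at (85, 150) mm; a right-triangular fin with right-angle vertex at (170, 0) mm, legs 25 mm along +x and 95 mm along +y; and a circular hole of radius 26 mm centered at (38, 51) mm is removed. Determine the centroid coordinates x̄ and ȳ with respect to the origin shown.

rectangular body: A = 170 × 150 = 25500.00, centroid at (85.00, 75.00).
semicircular top: A = ½π·85² = 11349.00, centroid at (85.00, 186.08).
triangular fin: A = ½·25·95 = 1187.50, centroid at (178.33, 31.67).
hole: A = −π·26² = -2123.72, centroid at (38.00, 51.00).
ΣA = 35912.79 mm²
ΣAx̄ = (25500.00)(85.00) + (11349.00)(85.00) + (1187.50)(178.33) + (-2123.72)(38.00) = 3263234.90 mm³
ΣAȳ = (25500.00)(75.00) + (11349.00)(186.08) + (1187.50)(31.67) + (-2123.72)(51.00) = 3953561.80 mm³
x̄ = 3263234.90 / 35912.79 = 90.87 mm
ȳ = 3953561.80 / 35912.79 = 110.09 mm

x̄ = 90.87 mm, ȳ = 110.09 mm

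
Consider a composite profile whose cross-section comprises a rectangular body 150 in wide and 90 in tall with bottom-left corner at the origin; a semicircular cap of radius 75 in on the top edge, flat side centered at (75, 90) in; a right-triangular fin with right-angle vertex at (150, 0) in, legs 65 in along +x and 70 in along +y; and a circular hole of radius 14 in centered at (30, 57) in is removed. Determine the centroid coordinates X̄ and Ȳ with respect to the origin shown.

rectangular body: A = 150 × 90 = 13500.00, centroid at (75.00, 45.00).
semicircular top: A = ½π·75² = 8835.73, centroid at (75.00, 121.83).
triangular fin: A = ½·65·70 = 2275.00, centroid at (171.67, 23.33).
hole: A = −π·14² = -615.75, centroid at (30.00, 57.00).
ΣA = 23994.98 in²
ΣAX̄ = (13500.00)(75.00) + (8835.73)(75.00) + (2275.00)(171.67) + (-615.75)(30.00) = 2047248.80 in³
ΣAȲ = (13500.00)(45.00) + (8835.73)(121.83) + (2275.00)(23.33) + (-615.75)(57.00) = 1701951.10 in³
X̄ = 2047248.80 / 23994.98 = 85.32 in
Ȳ = 1701951.10 / 23994.98 = 70.93 in

X̄ = 85.32 in, Ȳ = 70.93 in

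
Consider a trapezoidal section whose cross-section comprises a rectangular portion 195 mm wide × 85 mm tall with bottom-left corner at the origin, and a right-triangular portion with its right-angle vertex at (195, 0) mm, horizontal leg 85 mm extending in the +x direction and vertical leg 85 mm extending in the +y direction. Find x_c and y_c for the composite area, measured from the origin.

Part | A | x̄ᵢ | ȳᵢ | A·x̄ᵢ | A·ȳᵢ
rectangular portion | 16575.00 | 97.50 | 42.50 | 1616062.50 | 704437.50
triangular portion | 3612.50 | 223.33 | 28.33 | 806791.67 | 102354.17
Σ | 20187.50 |  |  | 2422854.17 | 806791.67
x_c = 2422854.17 / 20187.50 = 120.02 mm
y_c = 806791.67 / 20187.50 = 39.96 mm

x_c = 120.02 mm, y_c = 39.96 mm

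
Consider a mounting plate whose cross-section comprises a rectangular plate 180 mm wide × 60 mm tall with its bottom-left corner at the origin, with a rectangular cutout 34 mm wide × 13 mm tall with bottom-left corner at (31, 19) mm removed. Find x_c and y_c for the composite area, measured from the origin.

x_c = 91.79 mm, y_c = 30.19 mm

Part | A | x̄ᵢ | ȳᵢ | A·x̄ᵢ | A·ȳᵢ
plate | 10800.00 | 90.00 | 30.00 | 972000.00 | 324000.00
hole | -442.00 | 48.00 | 25.50 | -21216.00 | -11271.00
Σ | 10358.00 |  |  | 950784.00 | 312729.00
x_c = 950784.00 / 10358.00 = 91.79 mm
y_c = 312729.00 / 10358.00 = 30.19 mm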